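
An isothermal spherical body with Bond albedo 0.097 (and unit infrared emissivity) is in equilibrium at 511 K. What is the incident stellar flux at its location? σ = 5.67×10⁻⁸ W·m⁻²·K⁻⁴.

(1−a)S·πr² = σ·4πr²·T⁴ ⇒ S = 4σT⁴/(1−a).
S = 4·5.67×10⁻⁸·6.818×10¹⁰/0.903.

S ≈ 17100 W/m²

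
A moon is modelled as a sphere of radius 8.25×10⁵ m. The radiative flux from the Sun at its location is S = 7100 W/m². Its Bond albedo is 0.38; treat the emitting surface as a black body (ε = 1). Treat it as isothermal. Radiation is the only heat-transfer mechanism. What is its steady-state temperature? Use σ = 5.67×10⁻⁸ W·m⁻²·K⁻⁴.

At equilibrium, absorbed power = emitted power.
Absorbing cross-section = πr² = 2.138×10¹² m²; emitting surface = 4πr² = 8.553×10¹² m² (ratio 4).
(1−a)S·A_cross = εσ·A_surf·T⁴  ⇒  T⁴ = (1−a)S/(4σ).
T⁴ = 0.620·7100/(4·5.67×10⁻⁸) = 1.941×10¹⁰ K⁴.
T = (1.941×10¹⁰)^(1/4).

T ≈ 373 K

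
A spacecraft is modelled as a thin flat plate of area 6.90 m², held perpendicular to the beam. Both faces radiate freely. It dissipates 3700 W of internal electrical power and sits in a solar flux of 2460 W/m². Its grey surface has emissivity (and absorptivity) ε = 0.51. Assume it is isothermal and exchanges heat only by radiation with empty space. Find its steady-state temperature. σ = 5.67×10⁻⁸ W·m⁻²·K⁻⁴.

T ≈ 419 K

At steady state, absorbed solar power + internal power = radiated power.
Absorbed: α·S·A_cross = 0.51·2460·6.900 = 8657 W (cross-section A).
Total input = 8657 + 3700 = 12360 W.
Radiated: εσ·A_surf·T⁴ with A_surf = 2A = 13.80 m².
T⁴ = 12360/(0.51·5.67×10⁻⁸·13.80) = 3.097×10¹⁰ K⁴.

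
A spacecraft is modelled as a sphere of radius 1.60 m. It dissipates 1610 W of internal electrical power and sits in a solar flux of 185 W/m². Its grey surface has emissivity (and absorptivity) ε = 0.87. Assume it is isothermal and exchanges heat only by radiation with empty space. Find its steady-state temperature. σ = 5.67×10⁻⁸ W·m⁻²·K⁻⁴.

T ≈ 207 K

At steady state, absorbed solar power + internal power = radiated power.
Absorbed: α·S·A_cross = 0.87·185·8.042 = 1294 W (cross-section πr²).
Total input = 1294 + 1610 = 2904 W.
Radiated: εσ·A_surf·T⁴ with A_surf = 4πr² = 32.17 m².
T⁴ = 2904/(0.87·5.67×10⁻⁸·32.17) = 1.830×10⁹ K⁴.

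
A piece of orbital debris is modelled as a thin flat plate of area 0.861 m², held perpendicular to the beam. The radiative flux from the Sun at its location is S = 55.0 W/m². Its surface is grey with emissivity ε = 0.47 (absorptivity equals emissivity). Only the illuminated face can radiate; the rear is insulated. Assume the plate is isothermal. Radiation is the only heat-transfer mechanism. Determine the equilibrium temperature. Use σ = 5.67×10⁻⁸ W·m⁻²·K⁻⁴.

At equilibrium, absorbed power = emitted power.
Absorbing cross-section = A = 0.8610 m²; emitting surface = A = 0.8610 m² (ratio 1).
εS·A_cross = εσ·A_surf·T⁴  ⇒  T⁴ = S/(1σ)   (ε cancels).
T⁴ = 55.0/(1·5.67×10⁻⁸) = 9.700×10⁸ K⁴.
T = (9.700×10⁸)^(1/4).

T ≈ 176 K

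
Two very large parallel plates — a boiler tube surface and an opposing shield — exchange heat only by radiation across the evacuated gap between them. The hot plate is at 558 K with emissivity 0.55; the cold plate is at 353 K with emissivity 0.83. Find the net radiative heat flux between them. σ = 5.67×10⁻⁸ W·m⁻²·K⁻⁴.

q ≈ 2280 W/m²

For two infinite grey parallel plates, q = σ(T₁⁴ − T₂⁴)/(1/ε₁ + 1/ε₂ − 1).
T₁⁴ − T₂⁴ = 9.695×10¹⁰ − 1.553×10¹⁰ = 8.142×10¹⁰ K⁴.
1/ε₁ + 1/ε₂ − 1 = 1.818 + 1.205 − 1 = 2.023.
q = 5.67×10⁻⁸ × 8.142×10¹⁰ / 2.023.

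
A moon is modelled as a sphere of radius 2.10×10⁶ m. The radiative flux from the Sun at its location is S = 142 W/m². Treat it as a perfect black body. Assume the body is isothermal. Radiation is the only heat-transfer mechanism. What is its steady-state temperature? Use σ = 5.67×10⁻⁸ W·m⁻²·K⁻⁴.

At equilibrium, absorbed power = emitted power.
Absorbing cross-section = πr² = 1.385×10¹³ m²; emitting surface = 4πr² = 5.542×10¹³ m² (ratio 4).
S·A_cross = εσ·A_surf·T⁴  ⇒  T⁴ = S/(4σ).
T⁴ = 1.00·142/(4·5.67×10⁻⁸) = 6.261×10⁸ K⁴.
T = (6.261×10⁸)^(1/4).

T ≈ 158 K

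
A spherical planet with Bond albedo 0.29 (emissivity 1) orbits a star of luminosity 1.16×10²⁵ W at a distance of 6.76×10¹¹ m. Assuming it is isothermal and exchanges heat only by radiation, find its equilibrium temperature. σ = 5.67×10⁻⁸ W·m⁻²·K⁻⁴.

First find the stellar flux at distance d: S = L/(4πd²) = 1.16×10²⁵/(4π·(6.76×10¹¹)²) = 2.020 W/m².
For an isothermal sphere, absorbed (1−a)S·πr² = emitted σ·4πr²·T⁴, so T⁴ = (1−a)S/(4σ).
T⁴ = 0.710·2.020/(4·5.67×10⁻⁸) = 6.324×10⁶ K⁴.

T ≈ 50.1 K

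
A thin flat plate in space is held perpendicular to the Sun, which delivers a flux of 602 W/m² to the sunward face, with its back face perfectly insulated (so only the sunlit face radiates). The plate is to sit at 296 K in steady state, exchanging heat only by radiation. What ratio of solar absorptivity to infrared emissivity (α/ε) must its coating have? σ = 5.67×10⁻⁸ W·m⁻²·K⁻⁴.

Balance: αS·A = εσ·1A·T⁴ ⇒ α/ε = σT⁴/S.
α/ε = 5.67×10⁻⁸·(296)⁴/602 = 5.67×10⁻⁸·7.677×10⁹/602.

α/ε ≈ 0.723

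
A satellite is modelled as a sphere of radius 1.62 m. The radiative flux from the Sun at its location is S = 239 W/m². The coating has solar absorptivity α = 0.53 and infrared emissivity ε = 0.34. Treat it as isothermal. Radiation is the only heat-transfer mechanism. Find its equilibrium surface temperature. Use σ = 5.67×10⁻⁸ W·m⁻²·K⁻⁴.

At equilibrium, absorbed power = emitted power.
Absorbing cross-section = πr² = 8.245 m²; emitting surface = 4πr² = 32.98 m² (ratio 4).
αS·A_cross = εσ·A_surf·T⁴  ⇒  T⁴ = αS/(ε·4σ).
T⁴ = 0.530·239/(0.34·4·5.67×10⁻⁸) = 1.643×10⁹ K⁴.
T = (1.643×10⁹)^(1/4).

T ≈ 201 K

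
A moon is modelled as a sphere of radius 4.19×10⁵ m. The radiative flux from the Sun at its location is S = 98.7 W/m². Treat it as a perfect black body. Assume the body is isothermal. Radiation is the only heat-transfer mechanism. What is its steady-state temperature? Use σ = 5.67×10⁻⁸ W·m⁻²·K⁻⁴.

T ≈ 144 K

At equilibrium, absorbed power = emitted power.
Absorbing cross-section = πr² = 5.515×10¹¹ m²; emitting surface = 4πr² = 2.206×10¹² m² (ratio 4).
S·A_cross = εσ·A_surf·T⁴  ⇒  T⁴ = S/(4σ).
T⁴ = 1.00·98.7/(4·5.67×10⁻⁸) = 4.352×10⁸ K⁴.
T = (4.352×10⁸)^(1/4).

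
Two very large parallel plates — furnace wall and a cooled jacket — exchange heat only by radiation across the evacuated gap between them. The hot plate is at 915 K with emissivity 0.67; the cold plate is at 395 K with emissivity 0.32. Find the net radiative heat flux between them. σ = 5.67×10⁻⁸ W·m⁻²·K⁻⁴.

q ≈ 10600 W/m²

For two infinite grey parallel plates, q = σ(T₁⁴ − T₂⁴)/(1/ε₁ + 1/ε₂ − 1).
T₁⁴ − T₂⁴ = 7.009×10¹¹ − 2.434×10¹⁰ = 6.766×10¹¹ K⁴.
1/ε₁ + 1/ε₂ − 1 = 1.493 + 3.125 − 1 = 3.618.
q = 5.67×10⁻⁸ × 6.766×10¹¹ / 3.618.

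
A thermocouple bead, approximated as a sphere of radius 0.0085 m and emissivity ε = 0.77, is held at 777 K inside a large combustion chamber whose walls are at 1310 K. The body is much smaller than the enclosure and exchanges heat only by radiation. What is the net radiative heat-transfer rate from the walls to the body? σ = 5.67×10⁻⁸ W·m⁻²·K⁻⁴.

P_net ≈ 102 W

For a small grey body in a large enclosure: P_net = εσA(T_body⁴ − T_wall⁴).
A = 4πr² = 9.079×10⁻⁴ m²; T_body⁴ − T_wall⁴ = 3.645×10¹¹ − 2.945×10¹² = -2.581×10¹² K⁴.
|P_net| = 0.77·5.67×10⁻⁸·9.079×10⁻⁴·2.581×10¹².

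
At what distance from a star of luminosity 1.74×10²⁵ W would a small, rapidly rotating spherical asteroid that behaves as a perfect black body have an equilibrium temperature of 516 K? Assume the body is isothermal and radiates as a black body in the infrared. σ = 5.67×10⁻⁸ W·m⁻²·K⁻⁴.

For an isothermal black-emitting sphere, (1−a)S·πr² = σ·4πr²·T⁴ ⇒ S = 4σT⁴/(1−a).
S = 4·5.67×10⁻⁸·(516)⁴/1.00 = 16080 W/m².
Flux falls as S = L/(4πd²), so d = √(L/(4πS)) = √(1.74×10²⁵/(4π·16080)).

d ≈ 9.28×10⁹ m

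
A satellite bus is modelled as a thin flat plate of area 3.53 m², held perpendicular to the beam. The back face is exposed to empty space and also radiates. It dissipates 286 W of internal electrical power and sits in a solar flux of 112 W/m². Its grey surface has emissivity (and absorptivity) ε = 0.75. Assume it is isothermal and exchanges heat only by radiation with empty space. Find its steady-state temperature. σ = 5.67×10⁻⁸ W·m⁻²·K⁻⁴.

T ≈ 210 K

At steady state, absorbed solar power + internal power = radiated power.
Absorbed: α·S·A_cross = 0.75·112·3.530 = 296.5 W (cross-section A).
Total input = 296.5 + 286 = 582.5 W.
Radiated: εσ·A_surf·T⁴ with A_surf = 2A = 7.060 m².
T⁴ = 582.5/(0.75·5.67×10⁻⁸·7.060) = 1.940×10⁹ K⁴.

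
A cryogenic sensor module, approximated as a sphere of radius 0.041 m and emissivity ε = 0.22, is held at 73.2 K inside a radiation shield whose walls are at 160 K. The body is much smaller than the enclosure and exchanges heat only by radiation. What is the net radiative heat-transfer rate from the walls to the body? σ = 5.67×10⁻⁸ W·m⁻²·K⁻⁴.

P_net ≈ 0.165 W

For a small grey body in a large enclosure: P_net = εσA(T_body⁴ − T_wall⁴).
A = 4πr² = 0.02112 m²; T_body⁴ − T_wall⁴ = 2.871×10⁷ − 6.554×10⁸ = -6.266×10⁸ K⁴.
|P_net| = 0.22·5.67×10⁻⁸·0.02112·6.266×10⁸.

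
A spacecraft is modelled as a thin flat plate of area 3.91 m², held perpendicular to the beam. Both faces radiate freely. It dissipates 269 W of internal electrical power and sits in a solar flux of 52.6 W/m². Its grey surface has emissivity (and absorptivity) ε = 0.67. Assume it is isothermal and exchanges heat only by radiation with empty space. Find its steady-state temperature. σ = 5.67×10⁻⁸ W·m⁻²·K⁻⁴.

T ≈ 192 K

At steady state, absorbed solar power + internal power = radiated power.
Absorbed: α·S·A_cross = 0.67·52.6·3.910 = 137.8 W (cross-section A).
Total input = 137.8 + 269 = 406.8 W.
Radiated: εσ·A_surf·T⁴ with A_surf = 2A = 7.820 m².
T⁴ = 406.8/(0.67·5.67×10⁻⁸·7.820) = 1.369×10⁹ K⁴.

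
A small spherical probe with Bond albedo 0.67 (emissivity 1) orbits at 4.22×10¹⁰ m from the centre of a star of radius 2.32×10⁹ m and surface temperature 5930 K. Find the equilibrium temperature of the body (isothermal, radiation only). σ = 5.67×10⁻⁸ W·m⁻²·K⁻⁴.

The star's surface emits σT_*⁴; at distance d the flux is S = σT_*⁴(R_*/d)².
S = 5.67×10⁻⁸·(5930)⁴·(2.32×10⁹/4.22×10¹⁰)² = 2.119×10⁵ W/m².
For an isothermal sphere T⁴ = (1−a)S/(4σ) = 3.083×10¹¹ K⁴.

T ≈ 745 K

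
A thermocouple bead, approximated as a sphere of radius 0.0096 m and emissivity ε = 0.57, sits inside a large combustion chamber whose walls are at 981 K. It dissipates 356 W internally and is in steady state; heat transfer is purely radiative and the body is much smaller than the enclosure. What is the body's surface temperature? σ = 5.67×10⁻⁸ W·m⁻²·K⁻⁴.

For a small grey body in a large enclosure, net radiated power = εσA(T⁴ − T_w⁴).
Steady state: P = εσA(T⁴ − T_w⁴) with A = 4πr² = 0.001158 m².
T⁴ = P/(εσA) + T_w⁴ = 356/(0.57·5.67×10⁻⁸·0.001158) + (981)⁴
    = 9.511×10¹² + 9.261×10¹¹ = 1.044×10¹³ K⁴.

T ≈ 1800 K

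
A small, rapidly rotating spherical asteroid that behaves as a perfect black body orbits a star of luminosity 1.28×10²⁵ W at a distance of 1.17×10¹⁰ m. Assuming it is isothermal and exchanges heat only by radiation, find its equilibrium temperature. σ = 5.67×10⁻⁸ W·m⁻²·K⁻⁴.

First find the stellar flux at distance d: S = L/(4πd²) = 1.28×10²⁵/(4π·(1.17×10¹⁰)²) = 7441 W/m².
For an isothermal sphere, absorbed (1−a)S·πr² = emitted σ·4πr²·T⁴, so T⁴ = (1−a)S/(4σ).
T⁴ = 1.00·7441/(4·5.67×10⁻⁸) = 3.281×10¹⁰ K⁴.

T ≈ 426 K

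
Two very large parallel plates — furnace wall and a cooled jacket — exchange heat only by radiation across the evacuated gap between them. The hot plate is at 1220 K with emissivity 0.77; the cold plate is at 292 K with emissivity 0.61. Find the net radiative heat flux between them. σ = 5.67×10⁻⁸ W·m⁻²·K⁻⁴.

q ≈ 64600 W/m²

For two infinite grey parallel plates, q = σ(T₁⁴ − T₂⁴)/(1/ε₁ + 1/ε₂ − 1).
T₁⁴ − T₂⁴ = 2.215×10¹² − 7.270×10⁹ = 2.208×10¹² K⁴.
1/ε₁ + 1/ε₂ − 1 = 1.299 + 1.639 − 1 = 1.938.
q = 5.67×10⁻⁸ × 2.208×10¹² / 1.938.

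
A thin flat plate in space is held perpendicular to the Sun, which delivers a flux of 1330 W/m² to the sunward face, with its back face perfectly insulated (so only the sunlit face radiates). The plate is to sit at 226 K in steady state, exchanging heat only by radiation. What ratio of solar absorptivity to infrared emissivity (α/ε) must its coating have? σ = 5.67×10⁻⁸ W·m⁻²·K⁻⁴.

Balance: αS·A = εσ·1A·T⁴ ⇒ α/ε = σT⁴/S.
α/ε = 5.67×10⁻⁸·(226)⁴/1330 = 5.67×10⁻⁸·2.609×10⁹/1330.

α/ε ≈ 0.111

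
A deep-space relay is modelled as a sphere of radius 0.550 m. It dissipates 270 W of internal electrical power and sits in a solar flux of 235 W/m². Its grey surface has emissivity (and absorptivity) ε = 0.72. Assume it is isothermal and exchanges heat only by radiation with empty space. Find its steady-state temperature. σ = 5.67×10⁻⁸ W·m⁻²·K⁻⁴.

T ≈ 230 K

At steady state, absorbed solar power + internal power = radiated power.
Absorbed: α·S·A_cross = 0.72·235·0.9503 = 160.8 W (cross-section πr²).
Total input = 160.8 + 270 = 430.8 W.
Radiated: εσ·A_surf·T⁴ with A_surf = 4πr² = 3.801 m².
T⁴ = 430.8/(0.72·5.67×10⁻⁸·3.801) = 2.776×10⁹ K⁴.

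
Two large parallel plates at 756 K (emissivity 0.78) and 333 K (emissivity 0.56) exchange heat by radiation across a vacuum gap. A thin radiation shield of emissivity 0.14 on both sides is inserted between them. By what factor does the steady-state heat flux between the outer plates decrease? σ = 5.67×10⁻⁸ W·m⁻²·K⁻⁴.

factor ≈ 7.43

Without shield: q₀ = σΔ(T⁴)/(1/ε₁+1/ε₂−1) with denominator 2.068.
With shield the two gaps are in series; the resistances add: (1/ε₁+1/ε_s−1)+(1/ε_s+1/ε₂−1) = 7.425+7.929 = 15.35.
Heat-flux ratio q₀/q = 15.35/2.068.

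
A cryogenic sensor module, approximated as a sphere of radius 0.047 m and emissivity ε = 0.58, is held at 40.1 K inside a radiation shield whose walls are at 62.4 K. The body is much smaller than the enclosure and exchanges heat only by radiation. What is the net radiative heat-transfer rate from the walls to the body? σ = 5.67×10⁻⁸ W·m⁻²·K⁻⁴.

P_net ≈ 0.0115 W

For a small grey body in a large enclosure: P_net = εσA(T_body⁴ − T_wall⁴).
A = 4πr² = 0.02776 m²; T_body⁴ − T_wall⁴ = 2.586×10⁶ − 1.516×10⁷ = -1.258×10⁷ K⁴.
|P_net| = 0.58·5.67×10⁻⁸·0.02776·1.258×10⁷.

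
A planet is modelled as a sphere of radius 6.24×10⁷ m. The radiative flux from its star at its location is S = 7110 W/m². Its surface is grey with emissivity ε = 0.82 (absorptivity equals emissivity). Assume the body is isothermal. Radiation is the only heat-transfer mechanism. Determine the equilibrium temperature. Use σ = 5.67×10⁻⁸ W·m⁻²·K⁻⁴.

At equilibrium, absorbed power = emitted power.
Absorbing cross-section = πr² = 1.223×10¹⁶ m²; emitting surface = 4πr² = 4.893×10¹⁶ m² (ratio 4).
εS·A_cross = εσ·A_surf·T⁴  ⇒  T⁴ = S/(4σ)   (ε cancels).
T⁴ = 7110/(4·5.67×10⁻⁸) = 3.135×10¹⁰ K⁴.
T = (3.135×10¹⁰)^(1/4).

T ≈ 421 K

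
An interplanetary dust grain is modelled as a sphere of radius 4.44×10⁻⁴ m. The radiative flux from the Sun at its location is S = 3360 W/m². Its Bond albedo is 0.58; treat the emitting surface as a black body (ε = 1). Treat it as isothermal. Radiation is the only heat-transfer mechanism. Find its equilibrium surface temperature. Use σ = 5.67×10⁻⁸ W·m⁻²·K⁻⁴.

T ≈ 281 K

At equilibrium, absorbed power = emitted power.
Absorbing cross-section = πr² = 6.193×10⁻⁷ m²; emitting surface = 4πr² = 2.477×10⁻⁶ m² (ratio 4).
(1−a)S·A_cross = εσ·A_surf·T⁴  ⇒  T⁴ = (1−a)S/(4σ).
T⁴ = 0.420·3360/(4·5.67×10⁻⁸) = 6.222×10⁹ K⁴.
T = (6.222×10⁹)^(1/4).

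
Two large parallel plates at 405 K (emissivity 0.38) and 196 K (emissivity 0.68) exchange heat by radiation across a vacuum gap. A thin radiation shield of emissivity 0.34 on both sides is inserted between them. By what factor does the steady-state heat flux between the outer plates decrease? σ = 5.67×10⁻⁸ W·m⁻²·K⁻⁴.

Without shield: q₀ = σΔ(T⁴)/(1/ε₁+1/ε₂−1) with denominator 3.102.
With shield the two gaps are in series; the resistances add: (1/ε₁+1/ε_s−1)+(1/ε_s+1/ε₂−1) = 4.573+3.412 = 7.985.
Heat-flux ratio q₀/q = 7.985/3.102.

factor ≈ 2.57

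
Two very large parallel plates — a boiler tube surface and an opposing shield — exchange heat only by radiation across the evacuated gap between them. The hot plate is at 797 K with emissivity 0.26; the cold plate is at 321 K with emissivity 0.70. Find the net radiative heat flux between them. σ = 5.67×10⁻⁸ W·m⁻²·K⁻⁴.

For two infinite grey parallel plates, q = σ(T₁⁴ − T₂⁴)/(1/ε₁ + 1/ε₂ − 1).
T₁⁴ − T₂⁴ = 4.035×10¹¹ − 1.062×10¹⁰ = 3.929×10¹¹ K⁴.
1/ε₁ + 1/ε₂ − 1 = 3.846 + 1.429 − 1 = 4.275.
q = 5.67×10⁻⁸ × 3.929×10¹¹ / 4.275.

q ≈ 5210 W/m²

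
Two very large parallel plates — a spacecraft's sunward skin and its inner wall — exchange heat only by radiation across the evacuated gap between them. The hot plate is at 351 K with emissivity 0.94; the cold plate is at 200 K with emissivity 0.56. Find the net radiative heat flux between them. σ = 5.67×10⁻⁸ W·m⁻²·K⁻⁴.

For two infinite grey parallel plates, q = σ(T₁⁴ − T₂⁴)/(1/ε₁ + 1/ε₂ − 1).
T₁⁴ − T₂⁴ = 1.518×10¹⁰ − 1.600×10⁹ = 1.358×10¹⁰ K⁴.
1/ε₁ + 1/ε₂ − 1 = 1.064 + 1.786 − 1 = 1.850.
q = 5.67×10⁻⁸ × 1.358×10¹⁰ / 1.850.

q ≈ 416 W/m²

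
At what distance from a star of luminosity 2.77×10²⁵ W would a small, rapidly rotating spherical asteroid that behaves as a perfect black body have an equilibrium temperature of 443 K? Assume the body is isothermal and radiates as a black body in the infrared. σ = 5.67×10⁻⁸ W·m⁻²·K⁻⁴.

d ≈ 1.59×10¹⁰ m

For an isothermal black-emitting sphere, (1−a)S·πr² = σ·4πr²·T⁴ ⇒ S = 4σT⁴/(1−a).
S = 4·5.67×10⁻⁸·(443)⁴/1.00 = 8735 W/m².
Flux falls as S = L/(4πd²), so d = √(L/(4πS)) = √(2.77×10²⁵/(4π·8735)).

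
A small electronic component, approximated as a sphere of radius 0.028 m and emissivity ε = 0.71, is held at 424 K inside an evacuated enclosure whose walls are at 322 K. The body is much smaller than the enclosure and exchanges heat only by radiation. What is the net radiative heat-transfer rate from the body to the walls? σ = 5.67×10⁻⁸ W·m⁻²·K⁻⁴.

P_net ≈ 8.55 W

For a small grey body in a large enclosure: P_net = εσA(T_body⁴ − T_wall⁴).
A = 4πr² = 0.009852 m²; T_body⁴ − T_wall⁴ = 3.232×10¹⁰ − 1.075×10¹⁰ = 2.157×10¹⁰ K⁴.
|P_net| = 0.71·5.67×10⁻⁸·0.009852·2.157×10¹⁰.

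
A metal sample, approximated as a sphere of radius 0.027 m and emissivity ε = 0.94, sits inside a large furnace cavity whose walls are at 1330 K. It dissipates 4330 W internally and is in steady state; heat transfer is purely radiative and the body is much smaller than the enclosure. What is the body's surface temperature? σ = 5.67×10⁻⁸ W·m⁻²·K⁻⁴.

T ≈ 1860 K

For a small grey body in a large enclosure, net radiated power = εσA(T⁴ − T_w⁴).
Steady state: P = εσA(T⁴ − T_w⁴) with A = 4πr² = 0.009161 m².
T⁴ = P/(εσA) + T_w⁴ = 4330/(0.94·5.67×10⁻⁸·0.009161) + (1330)⁴
    = 8.868×10¹² + 3.129×10¹² = 1.200×10¹³ K⁴.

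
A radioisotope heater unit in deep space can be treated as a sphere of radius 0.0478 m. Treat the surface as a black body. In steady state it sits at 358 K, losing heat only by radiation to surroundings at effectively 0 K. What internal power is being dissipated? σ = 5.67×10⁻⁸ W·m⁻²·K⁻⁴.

P ≈ 26.7 W

Steady state: P = εσA T⁴.
A = 4πr² = 0.02871 m²; T⁴ = (358)⁴ = 1.643×10¹⁰ K⁴.
P = 1.0 × 5.67×10⁻⁸ × 0.02871 × 1.643×10¹⁰.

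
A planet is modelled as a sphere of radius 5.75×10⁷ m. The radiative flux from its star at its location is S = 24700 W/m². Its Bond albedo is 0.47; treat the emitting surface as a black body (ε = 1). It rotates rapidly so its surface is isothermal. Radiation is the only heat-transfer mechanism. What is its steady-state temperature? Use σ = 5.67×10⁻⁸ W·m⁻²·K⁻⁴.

T ≈ 490 K

At equilibrium, absorbed power = emitted power.
Absorbing cross-section = πr² = 1.039×10¹⁶ m²; emitting surface = 4πr² = 4.155×10¹⁶ m² (ratio 4).
(1−a)S·A_cross = εσ·A_surf·T⁴  ⇒  T⁴ = (1−a)S/(4σ).
T⁴ = 0.530·24700/(4·5.67×10⁻⁸) = 5.772×10¹⁰ K⁴.
T = (5.772×10¹⁰)^(1/4).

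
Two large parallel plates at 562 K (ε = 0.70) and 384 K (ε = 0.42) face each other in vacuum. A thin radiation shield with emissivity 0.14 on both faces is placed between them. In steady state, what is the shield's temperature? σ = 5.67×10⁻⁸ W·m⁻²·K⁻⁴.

T_s ≈ 501 K

In steady state the net flux on the hot side equals that on the cold side.
σ(T₁⁴−T_s⁴)/D₁ = σ(T_s⁴−T₂⁴)/D₂, with D₁ = 1/ε₁+1/ε_s−1 = 7.571, D₂ = 1/ε_s+1/ε₂−1 = 8.524.
Solve for T_s⁴: T_s⁴ = (D₂·T₁⁴ + D₁·T₂⁴)/(D₁+D₂) = 6.306×10¹⁰ K⁴.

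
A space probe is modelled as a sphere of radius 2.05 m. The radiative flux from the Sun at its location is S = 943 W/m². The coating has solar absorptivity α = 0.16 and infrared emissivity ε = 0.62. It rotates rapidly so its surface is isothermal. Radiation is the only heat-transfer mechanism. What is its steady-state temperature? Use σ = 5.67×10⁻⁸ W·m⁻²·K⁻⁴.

T ≈ 181 K

At equilibrium, absorbed power = emitted power.
Absorbing cross-section = πr² = 13.20 m²; emitting surface = 4πr² = 52.81 m² (ratio 4).
αS·A_cross = εσ·A_surf·T⁴  ⇒  T⁴ = αS/(ε·4σ).
T⁴ = 0.160·943/(0.62·4·5.67×10⁻⁸) = 1.073×10⁹ K⁴.
T = (1.073×10⁹)^(1/4).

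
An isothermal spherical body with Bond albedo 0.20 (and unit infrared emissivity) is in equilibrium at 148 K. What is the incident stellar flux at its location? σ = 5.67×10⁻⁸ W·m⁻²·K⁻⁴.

(1−a)S·πr² = σ·4πr²·T⁴ ⇒ S = 4σT⁴/(1−a).
S = 4·5.67×10⁻⁸·4.798×10⁸/0.800.

S ≈ 136 W/m²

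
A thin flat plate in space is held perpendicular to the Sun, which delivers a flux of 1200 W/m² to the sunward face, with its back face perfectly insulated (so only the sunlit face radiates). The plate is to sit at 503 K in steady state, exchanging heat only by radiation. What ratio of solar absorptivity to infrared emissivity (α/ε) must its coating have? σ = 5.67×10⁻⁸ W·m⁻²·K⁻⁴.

Balance: αS·A = εσ·1A·T⁴ ⇒ α/ε = σT⁴/S.
α/ε = 5.67×10⁻⁸·(503)⁴/1200 = 5.67×10⁻⁸·6.401×10¹⁰/1200.

α/ε ≈ 3.02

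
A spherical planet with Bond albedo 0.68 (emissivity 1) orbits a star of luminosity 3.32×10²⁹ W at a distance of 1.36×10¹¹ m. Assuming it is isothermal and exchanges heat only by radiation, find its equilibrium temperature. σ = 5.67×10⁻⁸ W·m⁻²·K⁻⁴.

T ≈ 1190 K

First find the stellar flux at distance d: S = L/(4πd²) = 3.32×10²⁹/(4π·(1.36×10¹¹)²) = 1.428×10⁶ W/m².
For an isothermal sphere, absorbed (1−a)S·πr² = emitted σ·4πr²·T⁴, so T⁴ = (1−a)S/(4σ).
T⁴ = 0.320·1.428×10⁶/(4·5.67×10⁻⁸) = 2.015×10¹² K⁴.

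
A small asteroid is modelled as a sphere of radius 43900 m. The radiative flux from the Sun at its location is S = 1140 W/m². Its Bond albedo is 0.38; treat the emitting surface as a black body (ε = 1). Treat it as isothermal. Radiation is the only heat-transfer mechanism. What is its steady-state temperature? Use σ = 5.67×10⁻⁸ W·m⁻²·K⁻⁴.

At equilibrium, absorbed power = emitted power.
Absorbing cross-section = πr² = 6.055×10⁹ m²; emitting surface = 4πr² = 2.422×10¹⁰ m² (ratio 4).
(1−a)S·A_cross = εσ·A_surf·T⁴  ⇒  T⁴ = (1−a)S/(4σ).
T⁴ = 0.620·1140/(4·5.67×10⁻⁸) = 3.116×10⁹ K⁴.
T = (3.116×10⁹)^(1/4).

T ≈ 236 K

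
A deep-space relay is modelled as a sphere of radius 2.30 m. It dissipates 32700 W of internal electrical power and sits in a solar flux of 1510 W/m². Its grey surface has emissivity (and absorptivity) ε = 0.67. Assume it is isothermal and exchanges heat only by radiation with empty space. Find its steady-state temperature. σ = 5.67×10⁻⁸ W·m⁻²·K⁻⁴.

At steady state, absorbed solar power + internal power = radiated power.
Absorbed: α·S·A_cross = 0.67·1510·16.62 = 16810 W (cross-section πr²).
Total input = 16810 + 32700 = 49510 W.
Radiated: εσ·A_surf·T⁴ with A_surf = 4πr² = 66.48 m².
T⁴ = 49510/(0.67·5.67×10⁻⁸·66.48) = 1.961×10¹⁰ K⁴.

T ≈ 374 K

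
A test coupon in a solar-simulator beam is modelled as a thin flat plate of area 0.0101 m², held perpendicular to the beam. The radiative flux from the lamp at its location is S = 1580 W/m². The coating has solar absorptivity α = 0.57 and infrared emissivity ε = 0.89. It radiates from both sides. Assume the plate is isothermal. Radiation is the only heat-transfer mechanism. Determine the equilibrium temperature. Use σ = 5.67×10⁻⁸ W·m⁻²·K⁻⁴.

T ≈ 307 K

At equilibrium, absorbed power = emitted power.
Absorbing cross-section = A = 0.01010 m²; emitting surface = 2A = 0.02020 m² (ratio 2).
αS·A_cross = εσ·A_surf·T⁴  ⇒  T⁴ = αS/(ε·2σ).
T⁴ = 0.570·1580/(0.89·2·5.67×10⁻⁸) = 8.923×10⁹ K⁴.
T = (8.923×10⁹)^(1/4).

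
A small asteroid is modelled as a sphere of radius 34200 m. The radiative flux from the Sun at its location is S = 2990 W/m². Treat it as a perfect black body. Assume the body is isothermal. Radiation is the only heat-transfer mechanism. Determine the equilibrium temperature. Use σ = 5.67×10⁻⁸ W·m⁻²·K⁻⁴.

At equilibrium, absorbed power = emitted power.
Absorbing cross-section = πr² = 3.675×10⁹ m²; emitting surface = 4πr² = 1.470×10¹⁰ m² (ratio 4).
S·A_cross = εσ·A_surf·T⁴  ⇒  T⁴ = S/(4σ).
T⁴ = 1.00·2990/(4·5.67×10⁻⁸) = 1.318×10¹⁰ K⁴.
T = (1.318×10¹⁰)^(1/4).

T ≈ 339 K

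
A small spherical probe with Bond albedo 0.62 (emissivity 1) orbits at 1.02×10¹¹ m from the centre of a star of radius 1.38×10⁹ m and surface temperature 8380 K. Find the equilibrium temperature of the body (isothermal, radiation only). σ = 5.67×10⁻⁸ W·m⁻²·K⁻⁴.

T ≈ 541 K

The star's surface emits σT_*⁴; at distance d the flux is S = σT_*⁴(R_*/d)².
S = 5.67×10⁻⁸·(8380)⁴·(1.38×10⁹/1.02×10¹¹)² = 51180 W/m².
For an isothermal sphere T⁴ = (1−a)S/(4σ) = 8.575×10¹⁰ K⁴.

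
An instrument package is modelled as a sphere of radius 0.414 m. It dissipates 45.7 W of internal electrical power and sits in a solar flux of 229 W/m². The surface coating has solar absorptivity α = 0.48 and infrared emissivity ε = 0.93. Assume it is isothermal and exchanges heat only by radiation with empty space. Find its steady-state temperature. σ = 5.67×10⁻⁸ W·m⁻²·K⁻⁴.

T ≈ 174 K

At steady state, absorbed solar power + internal power = radiated power.
Absorbed: α·S·A_cross = 0.48·229·0.5385 = 59.19 W (cross-section πr²).
Total input = 59.19 + 45.7 = 104.9 W.
Radiated: εσ·A_surf·T⁴ with A_surf = 4πr² = 2.154 m².
T⁴ = 104.9/(0.93·5.67×10⁻⁸·2.154) = 9.235×10⁸ K⁴.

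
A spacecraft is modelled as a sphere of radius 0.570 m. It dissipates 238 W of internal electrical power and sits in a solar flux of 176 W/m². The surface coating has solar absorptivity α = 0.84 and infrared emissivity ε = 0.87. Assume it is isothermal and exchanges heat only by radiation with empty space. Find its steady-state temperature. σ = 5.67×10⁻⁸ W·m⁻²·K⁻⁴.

T ≈ 210 K

At steady state, absorbed solar power + internal power = radiated power.
Absorbed: α·S·A_cross = 0.84·176·1.021 = 150.9 W (cross-section πr²).
Total input = 150.9 + 238 = 388.9 W.
Radiated: εσ·A_surf·T⁴ with A_surf = 4πr² = 4.083 m².
T⁴ = 388.9/(0.87·5.67×10⁻⁸·4.083) = 1.931×10⁹ K⁴.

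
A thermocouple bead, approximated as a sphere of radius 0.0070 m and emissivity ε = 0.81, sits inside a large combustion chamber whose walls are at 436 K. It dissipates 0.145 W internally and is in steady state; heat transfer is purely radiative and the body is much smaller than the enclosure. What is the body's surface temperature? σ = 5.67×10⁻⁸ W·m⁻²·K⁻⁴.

T ≈ 451 K

For a small grey body in a large enclosure, net radiated power = εσA(T⁴ − T_w⁴).
Steady state: P = εσA(T⁴ − T_w⁴) with A = 4πr² = 6.158×10⁻⁴ m².
T⁴ = P/(εσA) + T_w⁴ = 0.145/(0.81·5.67×10⁻⁸·6.158×10⁻⁴) + (436)⁴
    = 5.127×10⁹ + 3.614×10¹⁰ = 4.126×10¹⁰ K⁴.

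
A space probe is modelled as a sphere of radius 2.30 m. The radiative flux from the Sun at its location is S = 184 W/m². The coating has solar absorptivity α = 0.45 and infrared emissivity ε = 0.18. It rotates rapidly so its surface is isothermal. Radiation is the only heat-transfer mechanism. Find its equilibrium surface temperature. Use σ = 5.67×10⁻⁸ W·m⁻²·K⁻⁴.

At equilibrium, absorbed power = emitted power.
Absorbing cross-section = πr² = 16.62 m²; emitting surface = 4πr² = 66.48 m² (ratio 4).
αS·A_cross = εσ·A_surf·T⁴  ⇒  T⁴ = αS/(ε·4σ).
T⁴ = 0.450·184/(0.18·4·5.67×10⁻⁸) = 2.028×10⁹ K⁴.
T = (2.028×10⁹)^(1/4).

T ≈ 212 K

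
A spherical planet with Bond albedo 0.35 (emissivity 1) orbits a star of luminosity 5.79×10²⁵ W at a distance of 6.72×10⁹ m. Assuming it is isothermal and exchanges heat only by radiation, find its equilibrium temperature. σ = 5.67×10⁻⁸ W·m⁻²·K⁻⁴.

T ≈ 735 K

First find the stellar flux at distance d: S = L/(4πd²) = 5.79×10²⁵/(4π·(6.72×10⁹)²) = 1.020×10⁵ W/m².
For an isothermal sphere, absorbed (1−a)S·πr² = emitted σ·4πr²·T⁴, so T⁴ = (1−a)S/(4σ).
T⁴ = 0.650·1.020×10⁵/(4·5.67×10⁻⁸) = 2.924×10¹¹ K⁴.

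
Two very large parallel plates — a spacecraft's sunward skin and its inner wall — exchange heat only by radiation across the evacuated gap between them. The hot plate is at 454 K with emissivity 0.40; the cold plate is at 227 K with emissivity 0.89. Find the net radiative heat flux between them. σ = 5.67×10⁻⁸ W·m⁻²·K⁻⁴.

For two infinite grey parallel plates, q = σ(T₁⁴ − T₂⁴)/(1/ε₁ + 1/ε₂ − 1).
T₁⁴ − T₂⁴ = 4.248×10¹⁰ − 2.655×10⁹ = 3.983×10¹⁰ K⁴.
1/ε₁ + 1/ε₂ − 1 = 2.500 + 1.124 − 1 = 2.624.
q = 5.67×10⁻⁸ × 3.983×10¹⁰ / 2.624.

q ≈ 861 W/m²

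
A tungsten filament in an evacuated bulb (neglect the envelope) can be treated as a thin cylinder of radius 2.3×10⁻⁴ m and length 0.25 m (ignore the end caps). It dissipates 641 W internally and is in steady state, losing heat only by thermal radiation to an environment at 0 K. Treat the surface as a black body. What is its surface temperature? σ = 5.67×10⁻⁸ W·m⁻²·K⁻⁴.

T ≈ 2370 K

Steady state: internal power = radiated power, P = εσA T⁴.
Radiating area A = 2πrL = 3.613×10⁻⁴ m².
T⁴ = P/(εσA) = 641/(1.0·5.67×10⁻⁸·3.613×10⁻⁴) = 3.129×10¹³ K⁴.
T = (3.129×10¹³)^(1/4).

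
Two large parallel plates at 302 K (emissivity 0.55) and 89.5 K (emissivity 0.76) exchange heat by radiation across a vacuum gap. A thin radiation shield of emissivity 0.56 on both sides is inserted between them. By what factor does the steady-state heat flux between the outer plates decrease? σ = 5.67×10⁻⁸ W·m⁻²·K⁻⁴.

Without shield: q₀ = σΔ(T⁴)/(1/ε₁+1/ε₂−1) with denominator 2.134.
With shield the two gaps are in series; the resistances add: (1/ε₁+1/ε_s−1)+(1/ε_s+1/ε₂−1) = 2.604+2.102 = 4.705.
Heat-flux ratio q₀/q = 4.705/2.134.

factor ≈ 2.20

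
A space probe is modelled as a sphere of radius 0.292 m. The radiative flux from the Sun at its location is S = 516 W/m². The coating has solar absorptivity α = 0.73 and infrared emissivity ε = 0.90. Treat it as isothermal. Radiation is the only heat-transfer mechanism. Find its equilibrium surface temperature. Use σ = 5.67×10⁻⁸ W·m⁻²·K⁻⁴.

At equilibrium, absorbed power = emitted power.
Absorbing cross-section = πr² = 0.2679 m²; emitting surface = 4πr² = 1.071 m² (ratio 4).
αS·A_cross = εσ·A_surf·T⁴  ⇒  T⁴ = αS/(ε·4σ).
T⁴ = 0.730·516/(0.90·4·5.67×10⁻⁸) = 1.845×10⁹ K⁴.
T = (1.845×10⁹)^(1/4).

T ≈ 207 K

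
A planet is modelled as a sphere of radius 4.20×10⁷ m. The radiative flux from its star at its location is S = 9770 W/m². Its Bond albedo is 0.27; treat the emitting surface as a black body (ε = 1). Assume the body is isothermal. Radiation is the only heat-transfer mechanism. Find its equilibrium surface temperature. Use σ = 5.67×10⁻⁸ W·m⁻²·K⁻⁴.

At equilibrium, absorbed power = emitted power.
Absorbing cross-section = πr² = 5.542×10¹⁵ m²; emitting surface = 4πr² = 2.217×10¹⁶ m² (ratio 4).
(1−a)S·A_cross = εσ·A_surf·T⁴  ⇒  T⁴ = (1−a)S/(4σ).
T⁴ = 0.730·9770/(4·5.67×10⁻⁸) = 3.145×10¹⁰ K⁴.
T = (3.145×10¹⁰)^(1/4).

T ≈ 421 K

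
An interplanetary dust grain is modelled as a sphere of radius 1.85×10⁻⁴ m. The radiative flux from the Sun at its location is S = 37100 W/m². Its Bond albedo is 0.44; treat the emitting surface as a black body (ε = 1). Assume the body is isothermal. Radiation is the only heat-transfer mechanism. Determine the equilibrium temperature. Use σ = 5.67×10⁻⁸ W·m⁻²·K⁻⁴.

At equilibrium, absorbed power = emitted power.
Absorbing cross-section = πr² = 1.075×10⁻⁷ m²; emitting surface = 4πr² = 4.301×10⁻⁷ m² (ratio 4).
(1−a)S·A_cross = εσ·A_surf·T⁴  ⇒  T⁴ = (1−a)S/(4σ).
T⁴ = 0.560·37100/(4·5.67×10⁻⁸) = 9.160×10¹⁰ K⁴.
T = (9.160×10¹⁰)^(1/4).

T ≈ 550 K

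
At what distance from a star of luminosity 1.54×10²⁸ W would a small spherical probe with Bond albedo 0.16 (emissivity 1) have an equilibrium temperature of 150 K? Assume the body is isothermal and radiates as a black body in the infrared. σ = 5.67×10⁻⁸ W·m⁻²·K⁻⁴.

d ≈ 2.99×10¹² m

For an isothermal black-emitting sphere, (1−a)S·πr² = σ·4πr²·T⁴ ⇒ S = 4σT⁴/(1−a).
S = 4·5.67×10⁻⁸·(150)⁴/0.840 = 136.7 W/m².
Flux falls as S = L/(4πd²), so d = √(L/(4πS)) = √(1.54×10²⁸/(4π·136.7)).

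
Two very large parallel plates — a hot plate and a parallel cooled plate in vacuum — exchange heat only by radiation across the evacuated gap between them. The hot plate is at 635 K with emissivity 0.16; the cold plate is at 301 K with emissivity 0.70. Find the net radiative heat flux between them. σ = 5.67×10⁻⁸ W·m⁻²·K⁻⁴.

For two infinite grey parallel plates, q = σ(T₁⁴ − T₂⁴)/(1/ε₁ + 1/ε₂ − 1).
T₁⁴ − T₂⁴ = 1.626×10¹¹ − 8.209×10⁹ = 1.544×10¹¹ K⁴.
1/ε₁ + 1/ε₂ − 1 = 6.250 + 1.429 − 1 = 6.679.
q = 5.67×10⁻⁸ × 1.544×10¹¹ / 6.679.

q ≈ 1310 W/m²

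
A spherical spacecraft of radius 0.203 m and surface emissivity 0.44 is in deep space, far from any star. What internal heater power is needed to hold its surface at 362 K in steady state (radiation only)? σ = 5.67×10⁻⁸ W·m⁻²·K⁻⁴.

P = εσ·4πr²·T⁴.
4πr² = 0.5178 m²; T⁴ = 1.717×10¹⁰ K⁴.
P = 0.44·5.67×10⁻⁸·0.5178·1.717×10¹⁰.

P ≈ 222 W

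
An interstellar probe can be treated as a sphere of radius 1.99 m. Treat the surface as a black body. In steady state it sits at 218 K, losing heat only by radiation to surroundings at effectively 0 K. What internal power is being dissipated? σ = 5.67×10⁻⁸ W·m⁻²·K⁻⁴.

Steady state: P = εσA T⁴.
A = 4πr² = 49.76 m²; T⁴ = (218)⁴ = 2.259×10⁹ K⁴.
P = 1.0 × 5.67×10⁻⁸ × 49.76 × 2.259×10⁹.

P ≈ 6370 W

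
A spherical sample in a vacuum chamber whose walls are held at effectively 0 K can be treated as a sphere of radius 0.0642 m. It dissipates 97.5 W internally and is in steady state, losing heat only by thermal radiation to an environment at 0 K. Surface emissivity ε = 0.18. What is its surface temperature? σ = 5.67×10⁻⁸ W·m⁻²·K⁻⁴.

T ≈ 655 K

Steady state: internal power = radiated power, P = εσA T⁴.
Radiating area A = 4πr² = 0.05179 m².
T⁴ = P/(εσA) = 97.5/(0.18·5.67×10⁻⁸·0.05179) = 1.844×10¹¹ K⁴.
T = (1.844×10¹¹)^(1/4).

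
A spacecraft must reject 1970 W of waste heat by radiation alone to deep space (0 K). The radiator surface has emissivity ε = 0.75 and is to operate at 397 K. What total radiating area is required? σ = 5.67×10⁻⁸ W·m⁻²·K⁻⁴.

P = εσA T⁴ ⇒ A = P/(εσT⁴).
T⁴ = 2.484×10¹⁰ K⁴.
A = 1970/(0.75 × 5.67×10⁻⁸ × 2.484×10¹⁰).

A ≈ 1.86 m²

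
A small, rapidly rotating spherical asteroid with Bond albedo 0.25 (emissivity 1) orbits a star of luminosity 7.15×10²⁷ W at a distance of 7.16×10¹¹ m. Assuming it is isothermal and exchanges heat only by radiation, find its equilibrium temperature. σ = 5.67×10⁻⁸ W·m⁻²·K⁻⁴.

T ≈ 246 K

First find the stellar flux at distance d: S = L/(4πd²) = 7.15×10²⁷/(4π·(7.16×10¹¹)²) = 1110 W/m².
For an isothermal sphere, absorbed (1−a)S·πr² = emitted σ·4πr²·T⁴, so T⁴ = (1−a)S/(4σ).
T⁴ = 0.750·1110/(4·5.67×10⁻⁸) = 3.670×10⁹ K⁴.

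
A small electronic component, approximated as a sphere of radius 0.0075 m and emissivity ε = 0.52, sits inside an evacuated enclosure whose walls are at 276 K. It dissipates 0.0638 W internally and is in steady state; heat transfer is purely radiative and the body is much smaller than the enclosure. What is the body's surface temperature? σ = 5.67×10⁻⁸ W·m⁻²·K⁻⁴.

For a small grey body in a large enclosure, net radiated power = εσA(T⁴ − T_w⁴).
Steady state: P = εσA(T⁴ − T_w⁴) with A = 4πr² = 7.069×10⁻⁴ m².
T⁴ = P/(εσA) + T_w⁴ = 0.0638/(0.52·5.67×10⁻⁸·7.069×10⁻⁴) + (276)⁴
    = 3.061×10⁹ + 5.803×10⁹ = 8.864×10⁹ K⁴.

T ≈ 307 K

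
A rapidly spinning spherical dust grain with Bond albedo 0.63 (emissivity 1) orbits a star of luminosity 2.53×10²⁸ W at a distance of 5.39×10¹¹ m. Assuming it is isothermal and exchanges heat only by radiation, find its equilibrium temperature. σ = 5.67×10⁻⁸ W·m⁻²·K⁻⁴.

First find the stellar flux at distance d: S = L/(4πd²) = 2.53×10²⁸/(4π·(5.39×10¹¹)²) = 6930 W/m².
For an isothermal sphere, absorbed (1−a)S·πr² = emitted σ·4πr²·T⁴, so T⁴ = (1−a)S/(4σ).
T⁴ = 0.370·6930/(4·5.67×10⁻⁸) = 1.131×10¹⁰ K⁴.

T ≈ 326 K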